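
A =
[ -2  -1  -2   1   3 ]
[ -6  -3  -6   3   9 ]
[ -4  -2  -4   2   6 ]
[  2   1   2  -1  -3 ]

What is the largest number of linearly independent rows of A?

Row reduce to echelon form.
R2 ← R2 − (3)·R1: [0, 0, 0, 0, 0]
R3 ← R3 − (2)·R1: [0, 0, 0, 0, 0]
R4 ← R4 + R1: [0, 0, 0, 0, 0]
Echelon form has 1 nonzero row, so rank(A) = 1.
The rank gives the maximum number of linearly independent rows: 1.

1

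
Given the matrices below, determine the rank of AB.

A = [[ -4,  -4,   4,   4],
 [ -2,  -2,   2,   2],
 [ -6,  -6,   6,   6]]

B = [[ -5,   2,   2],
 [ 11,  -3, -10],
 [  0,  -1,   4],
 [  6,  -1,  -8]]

First compute AB:
[[  0,  -4,  16],
 [  0,  -2,   8],
 [  0,  -6,  24]]
Now row reduce the product.
R2 ← R2 − (1/2)·R1: [0, 0, 0]
R3 ← R3 − (3/2)·R1: [0, 0, 0]
1 nonzero row, so rank(AB) = 1.

1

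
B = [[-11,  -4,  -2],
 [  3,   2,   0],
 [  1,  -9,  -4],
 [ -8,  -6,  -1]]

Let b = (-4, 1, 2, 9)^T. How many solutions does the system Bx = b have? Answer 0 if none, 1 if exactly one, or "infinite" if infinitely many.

0

Row reduce the augmented matrix [B | b].
R2 ← R2 + (3/11)·R1: [0, 10/11, -6/11, -1/11]
R3 ← R3 + (1/11)·R1: [0, -103/11, -46/11, 18/11]
R4 ← R4 − (8/11)·R1: [0, -34/11, 5/11, 131/11]
R3 ← R3 + (103/10)·R2: [0, 0, -49/5, 7/10]
R4 ← R4 + (17/5)·R2: [0, 0, -7/5, 58/5]
R4 ← R4 − (1/7)·R3: [0, 0, 0, 23/2]
The echelon form has 4 nonzero rows; the last pivot sits in the augmented column, so rank(B) = 3 but rank([B|b]) = 4.
Since the ranks differ, the system is inconsistent.
It has no solutions.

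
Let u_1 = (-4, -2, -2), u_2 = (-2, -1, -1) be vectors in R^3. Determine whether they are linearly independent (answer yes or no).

Form the matrix with these vectors as rows and row reduce.
R2 ← R2 − (1/2)·R1: [0, 0, 0]
1 nonzero row, so the 2 vectors span a space of dimension 1.
Since 1 < 2, the vectors are linearly dependent.

no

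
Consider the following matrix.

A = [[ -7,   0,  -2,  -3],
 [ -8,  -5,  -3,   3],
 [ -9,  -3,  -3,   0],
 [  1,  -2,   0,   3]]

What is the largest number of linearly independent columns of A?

Row reduce to echelon form.
R2 ← R2 − (8/7)·R1: [0, -5, -5/7, 45/7]
R3 ← R3 − (9/7)·R1: [0, -3, -3/7, 27/7]
R4 ← R4 + (1/7)·R1: [0, -2, -2/7, 18/7]
R3 ← R3 − (3/5)·R2: [0, 0, 0, 0]
R4 ← R4 − (2/5)·R2: [0, 0, 0, 0]
Echelon form has 2 nonzero rows, so rank(A) = 2.
The rank gives the maximum number of linearly independent columns: 2.

2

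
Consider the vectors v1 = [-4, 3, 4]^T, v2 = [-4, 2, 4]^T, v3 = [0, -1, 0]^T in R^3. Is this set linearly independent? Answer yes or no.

Form the matrix with these vectors as rows and row reduce.
R2 ← R2 − R1: [0, -1, 0]
R3 ← R3 − R2: [0, 0, 0]
2 nonzero rows, so the 3 vectors span a space of dimension 2.
Since 2 < 3, the vectors are linearly dependent.

no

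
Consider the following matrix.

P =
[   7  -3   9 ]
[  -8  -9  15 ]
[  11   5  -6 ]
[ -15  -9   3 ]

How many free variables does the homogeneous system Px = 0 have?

Row reduce to echelon form.
R2 ← R2 + (8/7)·R1: [0, -87/7, 177/7]
R3 ← R3 − (11/7)·R1: [0, 68/7, -141/7]
R4 ← R4 + (15/7)·R1: [0, -108/7, 156/7]
R3 ← R3 + (68/87)·R2: [0, 0, -11/29]
R4 ← R4 − (36/29)·R2: [0, 0, -264/29]
R4 ← R4 − (24)·R3: [0, 0, 0]
3 nonzero rows, so rank(P) = 3.
P has 3 columns; by rank–nullity, nullity = 3 − 3 = 0.

0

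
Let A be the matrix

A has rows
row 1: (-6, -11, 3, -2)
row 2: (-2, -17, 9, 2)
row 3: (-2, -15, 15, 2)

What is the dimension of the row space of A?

3

Row reduce to echelon form.
R2 ← R2 − (1/3)·R1: [0, -40/3, 8, 8/3]
R3 ← R3 − (1/3)·R1: [0, -34/3, 14, 8/3]
R3 ← R3 − (17/20)·R2: [0, 0, 36/5, 2/5]
Echelon form has 3 nonzero rows, so rank(A) = 3.
The row space has dimension equal to the rank: 3.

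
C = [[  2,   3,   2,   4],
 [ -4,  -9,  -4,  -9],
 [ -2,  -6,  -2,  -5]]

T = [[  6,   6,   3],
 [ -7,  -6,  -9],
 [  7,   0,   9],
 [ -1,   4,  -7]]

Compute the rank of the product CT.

2

First compute CT:
[[  1,  10, -31],
 [ 20,  -6,  96],
 [ 21,   4,  65]]
Now row reduce the product.
R2 ← R2 − (20)·R1: [0, -206, 716]
R3 ← R3 − (21)·R1: [0, -206, 716]
R3 ← R3 − R2: [0, 0, 0]
2 nonzero rows, so rank(CT) = 2.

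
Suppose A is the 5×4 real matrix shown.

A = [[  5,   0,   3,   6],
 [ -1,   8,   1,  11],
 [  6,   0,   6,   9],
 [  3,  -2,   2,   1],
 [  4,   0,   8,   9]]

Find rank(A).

Row reduce to echelon form.
R2 ← R2 + (1/5)·R1: [0, 8, 8/5, 61/5]
R3 ← R3 − (6/5)·R1: [0, 0, 12/5, 9/5]
R4 ← R4 − (3/5)·R1: [0, -2, 1/5, -13/5]
R5 ← R5 − (4/5)·R1: [0, 0, 28/5, 21/5]
R4 ← R4 + (1/4)·R2: [0, 0, 3/5, 9/20]
R4 ← R4 − (1/4)·R3: [0, 0, 0, 0]
R5 ← R5 − (7/3)·R3: [0, 0, 0, 0]
Echelon form has 3 nonzero rows, so rank(A) = 3.

3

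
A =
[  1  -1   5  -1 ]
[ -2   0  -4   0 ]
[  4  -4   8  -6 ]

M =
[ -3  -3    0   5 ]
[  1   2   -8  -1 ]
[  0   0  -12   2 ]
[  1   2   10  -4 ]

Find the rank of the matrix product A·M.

3

First compute AM:
[[ -5,  -7, -62,  20],
 [  6,   6,  48, -18],
 [-22, -32, -124,  64]]
Now row reduce the product.
R2 ← R2 + (6/5)·R1: [0, -12/5, -132/5, 6]
R3 ← R3 − (22/5)·R1: [0, -6/5, 744/5, -24]
R3 ← R3 − (1/2)·R2: [0, 0, 162, -27]
3 nonzero rows, so rank(AM) = 3.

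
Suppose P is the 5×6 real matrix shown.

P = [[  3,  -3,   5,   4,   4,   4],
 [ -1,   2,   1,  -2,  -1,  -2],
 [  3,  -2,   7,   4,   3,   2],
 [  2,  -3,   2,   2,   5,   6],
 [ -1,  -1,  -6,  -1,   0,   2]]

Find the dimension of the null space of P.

3

Row reduce to echelon form.
R2 ← R2 + (1/3)·R1: [0, 1, 8/3, -2/3, 1/3, -2/3]
R3 ← R3 − R1: [0, 1, 2, 0, -1, -2]
R4 ← R4 − (2/3)·R1: [0, -1, -4/3, -2/3, 7/3, 10/3]
R5 ← R5 + (1/3)·R1: [0, -2, -13/3, 1/3, 4/3, 10/3]
R3 ← R3 − R2: [0, 0, -2/3, 2/3, -4/3, -4/3]
R4 ← R4 + R2: [0, 0, 4/3, -4/3, 8/3, 8/3]
R5 ← R5 + (2)·R2: [0, 0, 1, -1, 2, 2]
R4 ← R4 + (2)·R3: [0, 0, 0, 0, 0, 0]
R5 ← R5 + (3/2)·R3: [0, 0, 0, 0, 0, 0]
3 nonzero rows, so rank(P) = 3.
P has 6 columns; by rank–nullity, nullity = 6 − 3 = 3.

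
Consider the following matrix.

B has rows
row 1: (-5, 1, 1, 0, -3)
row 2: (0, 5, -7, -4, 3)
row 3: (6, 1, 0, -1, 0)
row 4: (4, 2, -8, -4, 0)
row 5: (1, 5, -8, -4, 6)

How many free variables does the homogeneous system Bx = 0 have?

1

Row reduce to echelon form.
R3 ← R3 + (6/5)·R1: [0, 11/5, 6/5, -1, -18/5]
R4 ← R4 + (4/5)·R1: [0, 14/5, -36/5, -4, -12/5]
R5 ← R5 + (1/5)·R1: [0, 26/5, -39/5, -4, 27/5]
R3 ← R3 − (11/25)·R2: [0, 0, 107/25, 19/25, -123/25]
R4 ← R4 − (14/25)·R2: [0, 0, -82/25, -44/25, -102/25]
R5 ← R5 − (26/25)·R2: [0, 0, -13/25, 4/25, 57/25]
R4 ← R4 + (82/107)·R3: [0, 0, 0, -126/107, -840/107]
R5 ← R5 + (13/107)·R3: [0, 0, 0, 27/107, 180/107]
R5 ← R5 + (3/14)·R4: [0, 0, 0, 0, 0]
4 nonzero rows, so rank(B) = 4.
B has 5 columns; by rank–nullity, nullity = 5 − 4 = 1.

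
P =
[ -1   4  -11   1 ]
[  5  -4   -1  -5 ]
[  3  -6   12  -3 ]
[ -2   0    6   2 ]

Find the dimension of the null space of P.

Row reduce to echelon form.
R2 ← R2 + (5)·R1: [0, 16, -56, 0]
R3 ← R3 + (3)·R1: [0, 6, -21, 0]
R4 ← R4 − (2)·R1: [0, -8, 28, 0]
R3 ← R3 − (3/8)·R2: [0, 0, 0, 0]
R4 ← R4 + (1/2)·R2: [0, 0, 0, 0]
2 nonzero rows, so rank(P) = 2.
P has 4 columns; by rank–nullity, nullity = 4 − 2 = 2.

2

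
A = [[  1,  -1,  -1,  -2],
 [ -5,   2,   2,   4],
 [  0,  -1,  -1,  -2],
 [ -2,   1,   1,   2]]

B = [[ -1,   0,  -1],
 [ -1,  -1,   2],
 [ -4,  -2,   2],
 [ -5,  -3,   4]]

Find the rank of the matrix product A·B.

First compute AB:
[[ 14,   9, -13],
 [-25, -18,  29],
 [ 15,   9, -12],
 [-13,  -9,  14]]
Now row reduce the product.
R2 ← R2 + (25/14)·R1: [0, -27/14, 81/14]
R3 ← R3 − (15/14)·R1: [0, -9/14, 27/14]
R4 ← R4 + (13/14)·R1: [0, -9/14, 27/14]
R3 ← R3 − (1/3)·R2: [0, 0, 0]
R4 ← R4 − (1/3)·R2: [0, 0, 0]
2 nonzero rows, so rank(AB) = 2.

2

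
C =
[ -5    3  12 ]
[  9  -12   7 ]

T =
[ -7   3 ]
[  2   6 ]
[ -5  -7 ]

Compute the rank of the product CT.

2

First compute CT:
[[-19, -81],
 [-122, -94]]
Now row reduce the product.
R2 ← R2 − (122/19)·R1: [0, 8096/19]
2 nonzero rows, so rank(CT) = 2.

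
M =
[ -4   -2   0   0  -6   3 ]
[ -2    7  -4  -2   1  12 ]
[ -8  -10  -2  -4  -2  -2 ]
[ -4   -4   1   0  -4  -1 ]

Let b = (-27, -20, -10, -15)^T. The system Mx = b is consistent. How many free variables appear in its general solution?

Row reduce the augmented matrix [M | b].
R2 ← R2 − (1/2)·R1: [0, 8, -4, -2, 4, 21/2, -13/2]
R3 ← R3 − (2)·R1: [0, -6, -2, -4, 10, -8, 44]
R4 ← R4 − R1: [0, -2, 1, 0, 2, -4, 12]
R3 ← R3 + (3/4)·R2: [0, 0, -5, -11/2, 13, -1/8, 313/8]
R4 ← R4 + (1/4)·R2: [0, 0, 0, -1/2, 3, -11/8, 83/8]
The echelon form has 4 nonzero rows, and every pivot lies in the first 6 columns, so rank(M) = rank([M|b]) = 4.
The system is consistent.
Free variables = (unknowns) − (rank) = 6 − 4 = 2.

2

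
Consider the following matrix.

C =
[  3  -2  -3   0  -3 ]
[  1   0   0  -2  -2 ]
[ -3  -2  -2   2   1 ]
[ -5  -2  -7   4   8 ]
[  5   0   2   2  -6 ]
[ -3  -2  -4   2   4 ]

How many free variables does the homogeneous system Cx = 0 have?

Row reduce to echelon form.
R2 ← R2 − (1/3)·R1: [0, 2/3, 1, -2, -1]
R3 ← R3 + R1: [0, -4, -5, 2, -2]
R4 ← R4 + (5/3)·R1: [0, -16/3, -12, 4, 3]
R5 ← R5 − (5/3)·R1: [0, 10/3, 7, 2, -1]
R6 ← R6 + R1: [0, -4, -7, 2, 1]
R3 ← R3 + (6)·R2: [0, 0, 1, -10, -8]
R4 ← R4 + (8)·R2: [0, 0, -4, -12, -5]
R5 ← R5 − (5)·R2: [0, 0, 2, 12, 4]
R6 ← R6 + (6)·R2: [0, 0, -1, -10, -5]
R4 ← R4 + (4)·R3: [0, 0, 0, -52, -37]
R5 ← R5 − (2)·R3: [0, 0, 0, 32, 20]
R6 ← R6 + R3: [0, 0, 0, -20, -13]
R5 ← R5 + (8/13)·R4: [0, 0, 0, 0, -36/13]
R6 ← R6 − (5/13)·R4: [0, 0, 0, 0, 16/13]
R6 ← R6 + (4/9)·R5: [0, 0, 0, 0, 0]
5 nonzero rows, so rank(C) = 5.
C has 5 columns; by rank–nullity, nullity = 5 − 5 = 0.

0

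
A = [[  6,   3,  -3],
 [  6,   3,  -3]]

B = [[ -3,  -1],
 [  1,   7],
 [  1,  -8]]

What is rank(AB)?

First compute AB:
[[-18,  39],
 [-18,  39]]
Now row reduce the product.
R2 ← R2 − R1: [0, 0]
1 nonzero row, so rank(AB) = 1.

1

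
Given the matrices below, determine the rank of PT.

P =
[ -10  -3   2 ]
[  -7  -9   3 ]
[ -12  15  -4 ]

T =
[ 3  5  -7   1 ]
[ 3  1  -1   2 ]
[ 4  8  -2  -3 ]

First compute PT:
[[-31, -37,  69, -22],
 [-36, -20,  52, -34],
 [ -7, -77,  77,  30]]
Now row reduce the product.
R2 ← R2 − (36/31)·R1: [0, 712/31, -872/31, -262/31]
R3 ← R3 − (7/31)·R1: [0, -2128/31, 1904/31, 1084/31]
R3 ← R3 + (266/89)·R2: [0, 0, -2016/89, 864/89]
3 nonzero rows, so rank(PT) = 3.

3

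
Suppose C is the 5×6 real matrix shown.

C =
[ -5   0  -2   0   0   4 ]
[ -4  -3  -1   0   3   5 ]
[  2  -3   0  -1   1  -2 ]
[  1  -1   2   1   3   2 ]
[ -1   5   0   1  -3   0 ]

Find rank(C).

3

Row reduce to echelon form.
R2 ← R2 − (4/5)·R1: [0, -3, 3/5, 0, 3, 9/5]
R3 ← R3 + (2/5)·R1: [0, -3, -4/5, -1, 1, -2/5]
R4 ← R4 + (1/5)·R1: [0, -1, 8/5, 1, 3, 14/5]
R5 ← R5 − (1/5)·R1: [0, 5, 2/5, 1, -3, -4/5]
R3 ← R3 − R2: [0, 0, -7/5, -1, -2, -11/5]
R4 ← R4 − (1/3)·R2: [0, 0, 7/5, 1, 2, 11/5]
R5 ← R5 + (5/3)·R2: [0, 0, 7/5, 1, 2, 11/5]
R4 ← R4 + R3: [0, 0, 0, 0, 0, 0]
R5 ← R5 + R3: [0, 0, 0, 0, 0, 0]
Echelon form has 3 nonzero rows, so rank(C) = 3.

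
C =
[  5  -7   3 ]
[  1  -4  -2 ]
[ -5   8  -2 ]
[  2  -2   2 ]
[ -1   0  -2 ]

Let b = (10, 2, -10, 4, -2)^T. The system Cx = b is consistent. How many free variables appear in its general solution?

1

Row reduce the augmented matrix [C | b].
R2 ← R2 − (1/5)·R1: [0, -13/5, -13/5, 0]
R3 ← R3 + R1: [0, 1, 1, 0]
R4 ← R4 − (2/5)·R1: [0, 4/5, 4/5, 0]
R5 ← R5 + (1/5)·R1: [0, -7/5, -7/5, 0]
R3 ← R3 + (5/13)·R2: [0, 0, 0, 0]
R4 ← R4 + (4/13)·R2: [0, 0, 0, 0]
R5 ← R5 − (7/13)·R2: [0, 0, 0, 0]
The echelon form has 2 nonzero rows, and every pivot lies in the first 3 columns, so rank(C) = rank([C|b]) = 2.
The system is consistent.
Free variables = (unknowns) − (rank) = 3 − 2 = 1.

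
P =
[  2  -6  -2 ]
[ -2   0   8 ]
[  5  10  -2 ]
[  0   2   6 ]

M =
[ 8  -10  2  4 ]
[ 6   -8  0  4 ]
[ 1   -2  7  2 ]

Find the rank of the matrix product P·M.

First compute PM:
[[-22,  32, -10, -20],
 [ -8,   4,  52,   8],
 [ 98, -126,  -4,  56],
 [ 18, -28,  42,  20]]
Now row reduce the product.
R2 ← R2 − (4/11)·R1: [0, -84/11, 612/11, 168/11]
R3 ← R3 + (49/11)·R1: [0, 182/11, -534/11, -364/11]
R4 ← R4 + (9/11)·R1: [0, -20/11, 372/11, 40/11]
R3 ← R3 + (13/6)·R2: [0, 0, 72, 0]
R4 ← R4 − (5/21)·R2: [0, 0, 144/7, 0]
R4 ← R4 − (2/7)·R3: [0, 0, 0, 0]
3 nonzero rows, so rank(PM) = 3.

3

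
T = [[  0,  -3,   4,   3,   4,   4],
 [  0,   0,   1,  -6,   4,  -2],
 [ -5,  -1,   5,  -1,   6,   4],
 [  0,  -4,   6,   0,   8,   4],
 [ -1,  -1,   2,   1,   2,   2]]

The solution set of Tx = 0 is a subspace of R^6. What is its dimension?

3

Row reduce to echelon form.
Swap R1 ↔ R3
R5 ← R5 − (1/5)·R1: [0, -4/5, 1, 6/5, 4/5, 6/5]
Swap R2 ↔ R3
R4 ← R4 − (4/3)·R2: [0, 0, 2/3, -4, 8/3, -4/3]
R5 ← R5 − (4/15)·R2: [0, 0, -1/15, 2/5, -4/15, 2/15]
R4 ← R4 − (2/3)·R3: [0, 0, 0, 0, 0, 0]
R5 ← R5 + (1/15)·R3: [0, 0, 0, 0, 0, 0]
3 nonzero rows, so rank(T) = 3.
T has 6 columns; by rank–nullity, nullity = 6 − 3 = 3.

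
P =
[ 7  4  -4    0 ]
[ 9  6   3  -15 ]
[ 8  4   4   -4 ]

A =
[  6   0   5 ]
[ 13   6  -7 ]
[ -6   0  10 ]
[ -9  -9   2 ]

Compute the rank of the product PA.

3

First compute PA:
[[118,  24, -33],
 [249, 171,   3],
 [112,  60,  44]]
Now row reduce the product.
R2 ← R2 − (249/118)·R1: [0, 7101/59, 8571/118]
R3 ← R3 − (56/59)·R1: [0, 2196/59, 4444/59]
R3 ← R3 − (244/789)·R2: [0, 0, 13902/263]
3 nonzero rows, so rank(PA) = 3.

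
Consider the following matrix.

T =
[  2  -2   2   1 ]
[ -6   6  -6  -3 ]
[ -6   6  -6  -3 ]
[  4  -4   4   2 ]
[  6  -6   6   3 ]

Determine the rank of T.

Row reduce to echelon form.
R2 ← R2 + (3)·R1: [0, 0, 0, 0]
R3 ← R3 + (3)·R1: [0, 0, 0, 0]
R4 ← R4 − (2)·R1: [0, 0, 0, 0]
R5 ← R5 − (3)·R1: [0, 0, 0, 0]
Echelon form has 1 nonzero row, so rank(T) = 1.

1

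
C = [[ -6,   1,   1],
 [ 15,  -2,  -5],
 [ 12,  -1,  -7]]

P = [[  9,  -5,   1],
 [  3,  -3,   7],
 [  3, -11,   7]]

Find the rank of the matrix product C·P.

2

First compute CP:
[[-48,  16,   8],
 [114, -14, -34],
 [ 84,  20, -44]]
Now row reduce the product.
R2 ← R2 + (19/8)·R1: [0, 24, -15]
R3 ← R3 + (7/4)·R1: [0, 48, -30]
R3 ← R3 − (2)·R2: [0, 0, 0]
2 nonzero rows, so rank(CP) = 2.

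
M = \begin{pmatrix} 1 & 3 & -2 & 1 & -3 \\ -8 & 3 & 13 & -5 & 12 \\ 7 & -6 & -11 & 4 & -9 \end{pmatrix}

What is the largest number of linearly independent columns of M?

2

Row reduce to echelon form.
R2 ← R2 + (8)·R1: [0, 27, -3, 3, -12]
R3 ← R3 − (7)·R1: [0, -27, 3, -3, 12]
R3 ← R3 + R2: [0, 0, 0, 0, 0]
Echelon form has 2 nonzero rows, so rank(M) = 2.
The rank gives the maximum number of linearly independent columns: 2.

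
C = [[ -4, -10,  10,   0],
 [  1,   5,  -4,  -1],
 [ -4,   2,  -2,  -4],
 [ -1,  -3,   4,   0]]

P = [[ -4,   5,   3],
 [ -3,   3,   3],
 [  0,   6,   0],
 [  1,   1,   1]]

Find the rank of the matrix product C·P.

First compute CP:
[[ 46,  10, -42],
 [-20,  -5,  17],
 [  6, -30, -10],
 [ 13,  10, -12]]
Now row reduce the product.
R2 ← R2 + (10/23)·R1: [0, -15/23, -29/23]
R3 ← R3 − (3/23)·R1: [0, -720/23, -104/23]
R4 ← R4 − (13/46)·R1: [0, 165/23, -3/23]
R3 ← R3 − (48)·R2: [0, 0, 56]
R4 ← R4 + (11)·R2: [0, 0, -14]
R4 ← R4 + (1/4)·R3: [0, 0, 0]
3 nonzero rows, so rank(CP) = 3.

3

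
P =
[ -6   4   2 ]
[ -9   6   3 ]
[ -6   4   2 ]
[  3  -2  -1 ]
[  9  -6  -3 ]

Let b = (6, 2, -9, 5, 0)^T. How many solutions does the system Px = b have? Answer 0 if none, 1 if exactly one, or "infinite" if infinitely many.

Row reduce the augmented matrix [P | b].
R2 ← R2 − (3/2)·R1: [0, 0, 0, -7]
R3 ← R3 − R1: [0, 0, 0, -15]
R4 ← R4 + (1/2)·R1: [0, 0, 0, 8]
R5 ← R5 + (3/2)·R1: [0, 0, 0, 9]
R3 ← R3 − (15/7)·R2: [0, 0, 0, 0]
R4 ← R4 + (8/7)·R2: [0, 0, 0, 0]
R5 ← R5 + (9/7)·R2: [0, 0, 0, 0]
The echelon form has 2 nonzero rows; the last pivot sits in the augmented column, so rank(P) = 1 but rank([P|b]) = 2.
Since the ranks differ, the system is inconsistent.
It has no solutions.

0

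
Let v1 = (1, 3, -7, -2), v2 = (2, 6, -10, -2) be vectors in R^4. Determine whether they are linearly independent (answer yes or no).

Form the matrix with these vectors as rows and row reduce.
R2 ← R2 − (2)·R1: [0, 0, 4, 2]
2 nonzero rows, so the 2 vectors span a space of dimension 2.
Since 2 = 2, the vectors are linearly independent.

yes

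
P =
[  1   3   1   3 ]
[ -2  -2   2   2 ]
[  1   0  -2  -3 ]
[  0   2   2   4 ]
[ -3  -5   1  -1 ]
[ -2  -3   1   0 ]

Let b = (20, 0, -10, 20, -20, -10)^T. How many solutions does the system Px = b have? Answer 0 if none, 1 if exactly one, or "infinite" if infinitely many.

infinite

Row reduce the augmented matrix [P | b].
R2 ← R2 + (2)·R1: [0, 4, 4, 8, 40]
R3 ← R3 − R1: [0, -3, -3, -6, -30]
R5 ← R5 + (3)·R1: [0, 4, 4, 8, 40]
R6 ← R6 + (2)·R1: [0, 3, 3, 6, 30]
R3 ← R3 + (3/4)·R2: [0, 0, 0, 0, 0]
R4 ← R4 − (1/2)·R2: [0, 0, 0, 0, 0]
R5 ← R5 − R2: [0, 0, 0, 0, 0]
R6 ← R6 − (3/4)·R2: [0, 0, 0, 0, 0]
The echelon form has 2 nonzero rows, and every pivot lies in the first 4 columns, so rank(P) = rank([P|b]) = 2.
The system is consistent.
rank = 2 < 4 unknowns, so there are infinitely many solutions.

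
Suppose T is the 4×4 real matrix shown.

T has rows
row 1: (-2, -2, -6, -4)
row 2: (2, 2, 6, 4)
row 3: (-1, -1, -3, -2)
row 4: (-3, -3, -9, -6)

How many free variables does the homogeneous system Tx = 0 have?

Row reduce to echelon form.
R2 ← R2 + R1: [0, 0, 0, 0]
R3 ← R3 − (1/2)·R1: [0, 0, 0, 0]
R4 ← R4 − (3/2)·R1: [0, 0, 0, 0]
1 nonzero row, so rank(T) = 1.
T has 4 columns; by rank–nullity, nullity = 4 − 1 = 3.

3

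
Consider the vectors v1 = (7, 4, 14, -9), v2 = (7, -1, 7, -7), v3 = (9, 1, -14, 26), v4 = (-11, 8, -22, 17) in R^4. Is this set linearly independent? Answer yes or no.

yes

Form the matrix with these vectors as rows and row reduce.
R2 ← R2 − R1: [0, -5, -7, 2]
R3 ← R3 − (9/7)·R1: [0, -29/7, -32, 263/7]
R4 ← R4 + (11/7)·R1: [0, 100/7, 0, 20/7]
R3 ← R3 − (29/35)·R2: [0, 0, -131/5, 1257/35]
R4 ← R4 + (20/7)·R2: [0, 0, -20, 60/7]
R4 ← R4 − (100/131)·R3: [0, 0, 0, -17280/917]
4 nonzero rows, so the 4 vectors span a space of dimension 4.
Since 4 = 4, the vectors are linearly independent.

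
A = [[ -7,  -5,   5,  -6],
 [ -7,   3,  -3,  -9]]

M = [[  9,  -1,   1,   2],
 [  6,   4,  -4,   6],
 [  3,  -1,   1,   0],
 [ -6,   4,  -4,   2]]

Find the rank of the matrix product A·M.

2

First compute AM:
[[-42, -42,  42, -56],
 [  0, -14,  14, -14]]
Now row reduce the product.
2 nonzero rows, so rank(AM) = 2.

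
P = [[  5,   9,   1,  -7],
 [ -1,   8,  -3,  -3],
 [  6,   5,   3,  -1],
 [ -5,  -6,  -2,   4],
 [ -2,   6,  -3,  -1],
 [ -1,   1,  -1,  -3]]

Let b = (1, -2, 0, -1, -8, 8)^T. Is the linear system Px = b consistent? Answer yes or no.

Row reduce the augmented matrix [P | b].
R2 ← R2 + (1/5)·R1: [0, 49/5, -14/5, -22/5, -9/5]
R3 ← R3 − (6/5)·R1: [0, -29/5, 9/5, 37/5, -6/5]
R4 ← R4 + R1: [0, 3, -1, -3, 0]
R5 ← R5 + (2/5)·R1: [0, 48/5, -13/5, -19/5, -38/5]
R6 ← R6 + (1/5)·R1: [0, 14/5, -4/5, -22/5, 41/5]
R3 ← R3 + (29/49)·R2: [0, 0, 1/7, 235/49, -111/49]
R4 ← R4 − (15/49)·R2: [0, 0, -1/7, -81/49, 27/49]
R5 ← R5 − (48/49)·R2: [0, 0, 1/7, 25/49, -286/49]
R6 ← R6 − (2/7)·R2: [0, 0, 0, -22/7, 61/7]
R4 ← R4 + R3: [0, 0, 0, 22/7, -12/7]
R5 ← R5 − R3: [0, 0, 0, -30/7, -25/7]
R5 ← R5 + (15/11)·R4: [0, 0, 0, 0, -65/11]
R6 ← R6 + R4: [0, 0, 0, 0, 7]
R6 ← R6 + (77/65)·R5: [0, 0, 0, 0, 0]
The echelon form has 5 nonzero rows; the last pivot sits in the augmented column, so rank(P) = 4 but rank([P|b]) = 5.
Since the ranks differ, the system is inconsistent.

no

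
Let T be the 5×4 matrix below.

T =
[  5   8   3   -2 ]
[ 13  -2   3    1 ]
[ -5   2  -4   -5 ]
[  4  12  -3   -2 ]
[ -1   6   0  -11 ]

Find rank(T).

Row reduce to echelon form.
R2 ← R2 − (13/5)·R1: [0, -114/5, -24/5, 31/5]
R3 ← R3 + R1: [0, 10, -1, -7]
R4 ← R4 − (4/5)·R1: [0, 28/5, -27/5, -2/5]
R5 ← R5 + (1/5)·R1: [0, 38/5, 3/5, -57/5]
R3 ← R3 + (25/57)·R2: [0, 0, -59/19, -244/57]
R4 ← R4 + (14/57)·R2: [0, 0, -125/19, 64/57]
R5 ← R5 + (1/3)·R2: [0, 0, -1, -28/3]
R4 ← R4 − (125/59)·R3: [0, 0, 0, 1804/177]
R5 ← R5 − (19/59)·R3: [0, 0, 0, -1408/177]
R5 ← R5 + (32/41)·R4: [0, 0, 0, 0]
Echelon form has 4 nonzero rows, so rank(T) = 4.

4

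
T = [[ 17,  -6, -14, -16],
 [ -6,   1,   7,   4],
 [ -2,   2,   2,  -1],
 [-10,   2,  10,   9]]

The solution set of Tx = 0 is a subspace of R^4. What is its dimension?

1

Row reduce to echelon form.
R2 ← R2 + (6/17)·R1: [0, -19/17, 35/17, -28/17]
R3 ← R3 + (2/17)·R1: [0, 22/17, 6/17, -49/17]
R4 ← R4 + (10/17)·R1: [0, -26/17, 30/17, -7/17]
R3 ← R3 + (22/19)·R2: [0, 0, 52/19, -91/19]
R4 ← R4 − (26/19)·R2: [0, 0, -20/19, 35/19]
R4 ← R4 + (5/13)·R3: [0, 0, 0, 0]
3 nonzero rows, so rank(T) = 3.
T has 4 columns; by rank–nullity, nullity = 4 − 3 = 1.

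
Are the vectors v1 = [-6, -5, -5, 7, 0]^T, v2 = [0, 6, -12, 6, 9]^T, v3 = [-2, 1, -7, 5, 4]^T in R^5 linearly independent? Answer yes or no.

Form the matrix with these vectors as rows and row reduce.
R3 ← R3 − (1/3)·R1: [0, 8/3, -16/3, 8/3, 4]
R3 ← R3 − (4/9)·R2: [0, 0, 0, 0, 0]
2 nonzero rows, so the 3 vectors span a space of dimension 2.
Since 2 < 3, the vectors are linearly dependent.

no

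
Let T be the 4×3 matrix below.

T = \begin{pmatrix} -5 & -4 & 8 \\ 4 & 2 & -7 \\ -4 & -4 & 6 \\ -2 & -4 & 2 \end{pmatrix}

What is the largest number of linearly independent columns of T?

Row reduce to echelon form.
R2 ← R2 + (4/5)·R1: [0, -6/5, -3/5]
R3 ← R3 − (4/5)·R1: [0, -4/5, -2/5]
R4 ← R4 − (2/5)·R1: [0, -12/5, -6/5]
R3 ← R3 − (2/3)·R2: [0, 0, 0]
R4 ← R4 − (2)·R2: [0, 0, 0]
Echelon form has 2 nonzero rows, so rank(T) = 2.
The rank gives the maximum number of linearly independent columns: 2.

2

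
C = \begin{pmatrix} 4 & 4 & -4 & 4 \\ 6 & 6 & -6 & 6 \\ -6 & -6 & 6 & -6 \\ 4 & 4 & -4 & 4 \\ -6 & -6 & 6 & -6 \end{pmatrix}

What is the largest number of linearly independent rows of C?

Row reduce to echelon form.
R2 ← R2 − (3/2)·R1: [0, 0, 0, 0]
R3 ← R3 + (3/2)·R1: [0, 0, 0, 0]
R4 ← R4 − R1: [0, 0, 0, 0]
R5 ← R5 + (3/2)·R1: [0, 0, 0, 0]
Echelon form has 1 nonzero row, so rank(C) = 1.
The rank gives the maximum number of linearly independent rows: 1.

1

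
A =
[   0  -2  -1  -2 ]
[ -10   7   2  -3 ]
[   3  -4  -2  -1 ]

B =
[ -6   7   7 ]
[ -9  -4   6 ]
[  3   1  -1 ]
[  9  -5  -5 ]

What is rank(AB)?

3

First compute AB:
[[ -3,  17,  -1],
 [-24, -81, -15],
 [  3,  40,   4]]
Now row reduce the product.
R2 ← R2 − (8)·R1: [0, -217, -7]
R3 ← R3 + R1: [0, 57, 3]
R3 ← R3 + (57/217)·R2: [0, 0, 36/31]
3 nonzero rows, so rank(AB) = 3.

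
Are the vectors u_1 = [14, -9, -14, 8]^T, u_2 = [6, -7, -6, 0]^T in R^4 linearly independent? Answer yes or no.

Form the matrix with these vectors as rows and row reduce.
R2 ← R2 − (3/7)·R1: [0, -22/7, 0, -24/7]
2 nonzero rows, so the 2 vectors span a space of dimension 2.
Since 2 = 2, the vectors are linearly independent.

yes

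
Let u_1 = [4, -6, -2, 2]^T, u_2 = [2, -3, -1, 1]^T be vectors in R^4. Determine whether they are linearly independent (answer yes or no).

no

Form the matrix with these vectors as rows and row reduce.
R2 ← R2 − (1/2)·R1: [0, 0, 0, 0]
1 nonzero row, so the 2 vectors span a space of dimension 1.
Since 1 < 2, the vectors are linearly dependent.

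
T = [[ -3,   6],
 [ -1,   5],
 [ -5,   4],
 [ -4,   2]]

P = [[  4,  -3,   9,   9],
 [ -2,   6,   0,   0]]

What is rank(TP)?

2

First compute TP:
[[-24,  45, -27, -27],
 [-14,  33,  -9,  -9],
 [-28,  39, -45, -45],
 [-20,  24, -36, -36]]
Now row reduce the product.
R2 ← R2 − (7/12)·R1: [0, 27/4, 27/4, 27/4]
R3 ← R3 − (7/6)·R1: [0, -27/2, -27/2, -27/2]
R4 ← R4 − (5/6)·R1: [0, -27/2, -27/2, -27/2]
R3 ← R3 + (2)·R2: [0, 0, 0, 0]
R4 ← R4 + (2)·R2: [0, 0, 0, 0]
2 nonzero rows, so rank(TP) = 2.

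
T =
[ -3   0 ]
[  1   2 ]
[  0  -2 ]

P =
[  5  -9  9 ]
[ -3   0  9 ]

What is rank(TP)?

2

First compute TP:
[[-15,  27, -27],
 [ -1,  -9,  27],
 [  6,   0, -18]]
Now row reduce the product.
R2 ← R2 − (1/15)·R1: [0, -54/5, 144/5]
R3 ← R3 + (2/5)·R1: [0, 54/5, -144/5]
R3 ← R3 + R2: [0, 0, 0]
2 nonzero rows, so rank(TP) = 2.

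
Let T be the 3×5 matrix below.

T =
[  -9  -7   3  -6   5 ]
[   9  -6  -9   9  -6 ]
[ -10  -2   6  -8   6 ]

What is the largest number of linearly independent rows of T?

2

Row reduce to echelon form.
R2 ← R2 + R1: [0, -13, -6, 3, -1]
R3 ← R3 − (10/9)·R1: [0, 52/9, 8/3, -4/3, 4/9]
R3 ← R3 + (4/9)·R2: [0, 0, 0, 0, 0]
Echelon form has 2 nonzero rows, so rank(T) = 2.
The rank gives the maximum number of linearly independent rows: 2.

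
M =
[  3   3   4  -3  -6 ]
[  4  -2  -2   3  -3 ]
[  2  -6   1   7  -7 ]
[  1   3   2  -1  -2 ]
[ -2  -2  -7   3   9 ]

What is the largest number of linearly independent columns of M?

Row reduce to echelon form.
R2 ← R2 − (4/3)·R1: [0, -6, -22/3, 7, 5]
R3 ← R3 − (2/3)·R1: [0, -8, -5/3, 9, -3]
R4 ← R4 − (1/3)·R1: [0, 2, 2/3, 0, 0]
R5 ← R5 + (2/3)·R1: [0, 0, -13/3, 1, 5]
R3 ← R3 − (4/3)·R2: [0, 0, 73/9, -1/3, -29/3]
R4 ← R4 + (1/3)·R2: [0, 0, -16/9, 7/3, 5/3]
R4 ← R4 + (16/73)·R3: [0, 0, 0, 165/73, -33/73]
R5 ← R5 + (39/73)·R3: [0, 0, 0, 60/73, -12/73]
R5 ← R5 − (4/11)·R4: [0, 0, 0, 0, 0]
Echelon form has 4 nonzero rows, so rank(M) = 4.
The rank gives the maximum number of linearly independent columns: 4.

4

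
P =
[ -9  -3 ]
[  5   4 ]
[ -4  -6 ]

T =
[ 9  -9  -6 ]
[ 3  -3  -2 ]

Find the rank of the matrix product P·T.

1

First compute PT:
[[-90,  90,  60],
 [ 57, -57, -38],
 [-54,  54,  36]]
Now row reduce the product.
R2 ← R2 + (19/30)·R1: [0, 0, 0]
R3 ← R3 − (3/5)·R1: [0, 0, 0]
1 nonzero row, so rank(PT) = 1.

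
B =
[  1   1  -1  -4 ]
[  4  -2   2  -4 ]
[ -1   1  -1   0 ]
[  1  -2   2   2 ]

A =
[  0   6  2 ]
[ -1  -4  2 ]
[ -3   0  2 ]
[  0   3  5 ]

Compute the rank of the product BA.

2

First compute BA:
[[  2, -10, -18],
 [ -4,  20, -12],
 [  2, -10,  -2],
 [ -4,  20,  12]]
Now row reduce the product.
R2 ← R2 + (2)·R1: [0, 0, -48]
R3 ← R3 − R1: [0, 0, 16]
R4 ← R4 + (2)·R1: [0, 0, -24]
R3 ← R3 + (1/3)·R2: [0, 0, 0]
R4 ← R4 − (1/2)·R2: [0, 0, 0]
2 nonzero rows, so rank(BA) = 2.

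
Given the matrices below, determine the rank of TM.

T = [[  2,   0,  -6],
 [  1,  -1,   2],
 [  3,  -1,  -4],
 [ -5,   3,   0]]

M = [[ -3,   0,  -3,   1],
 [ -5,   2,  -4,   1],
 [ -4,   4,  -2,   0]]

First compute TM:
[[ 18, -24,   6,   2],
 [ -6,   6,  -3,   0],
 [ 12, -18,   3,   2],
 [  0,   6,   3,  -2]]
Now row reduce the product.
R2 ← R2 + (1/3)·R1: [0, -2, -1, 2/3]
R3 ← R3 − (2/3)·R1: [0, -2, -1, 2/3]
R3 ← R3 − R2: [0, 0, 0, 0]
R4 ← R4 + (3)·R2: [0, 0, 0, 0]
2 nonzero rows, so rank(TM) = 2.

2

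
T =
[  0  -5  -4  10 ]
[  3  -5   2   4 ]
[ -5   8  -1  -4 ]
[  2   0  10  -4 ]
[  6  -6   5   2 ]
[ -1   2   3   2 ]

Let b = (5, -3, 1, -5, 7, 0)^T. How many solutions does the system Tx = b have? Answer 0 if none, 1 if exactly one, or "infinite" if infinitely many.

Row reduce the augmented matrix [T | b].
Swap R1 ↔ R2
R3 ← R3 + (5/3)·R1: [0, -1/3, 7/3, 8/3, -4]
R4 ← R4 − (2/3)·R1: [0, 10/3, 26/3, -20/3, -3]
R5 ← R5 − (2)·R1: [0, 4, 1, -6, 13]
R6 ← R6 + (1/3)·R1: [0, 1/3, 11/3, 10/3, -1]
R3 ← R3 − (1/15)·R2: [0, 0, 13/5, 2, -13/3]
R4 ← R4 + (2/3)·R2: [0, 0, 6, 0, 1/3]
R5 ← R5 + (4/5)·R2: [0, 0, -11/5, 2, 17]
R6 ← R6 + (1/15)·R2: [0, 0, 17/5, 4, -2/3]
R4 ← R4 − (30/13)·R3: [0, 0, 0, -60/13, 31/3]
R5 ← R5 + (11/13)·R3: [0, 0, 0, 48/13, 40/3]
R6 ← R6 − (17/13)·R3: [0, 0, 0, 18/13, 5]
R5 ← R5 + (4/5)·R4: [0, 0, 0, 0, 108/5]
R6 ← R6 + (3/10)·R4: [0, 0, 0, 0, 81/10]
R6 ← R6 − (3/8)·R5: [0, 0, 0, 0, 0]
The echelon form has 5 nonzero rows; the last pivot sits in the augmented column, so rank(T) = 4 but rank([T|b]) = 5.
Since the ranks differ, the system is inconsistent.
It has no solutions.

0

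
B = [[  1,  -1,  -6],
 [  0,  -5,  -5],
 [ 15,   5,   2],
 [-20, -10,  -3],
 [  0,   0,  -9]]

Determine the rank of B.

3

Row reduce to echelon form.
R3 ← R3 − (15)·R1: [0, 20, 92]
R4 ← R4 + (20)·R1: [0, -30, -123]
R3 ← R3 + (4)·R2: [0, 0, 72]
R4 ← R4 − (6)·R2: [0, 0, -93]
R4 ← R4 + (31/24)·R3: [0, 0, 0]
R5 ← R5 + (1/8)·R3: [0, 0, 0]
Echelon form has 3 nonzero rows, so rank(B) = 3.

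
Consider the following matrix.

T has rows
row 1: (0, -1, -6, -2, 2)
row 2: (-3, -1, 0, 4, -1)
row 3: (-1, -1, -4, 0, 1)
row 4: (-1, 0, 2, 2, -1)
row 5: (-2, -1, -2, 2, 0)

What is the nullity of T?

Row reduce to echelon form.
Swap R1 ↔ R2
R3 ← R3 − (1/3)·R1: [0, -2/3, -4, -4/3, 4/3]
R4 ← R4 − (1/3)·R1: [0, 1/3, 2, 2/3, -2/3]
R5 ← R5 − (2/3)·R1: [0, -1/3, -2, -2/3, 2/3]
R3 ← R3 − (2/3)·R2: [0, 0, 0, 0, 0]
R4 ← R4 + (1/3)·R2: [0, 0, 0, 0, 0]
R5 ← R5 − (1/3)·R2: [0, 0, 0, 0, 0]
2 nonzero rows, so rank(T) = 2.
T has 5 columns; by rank–nullity, nullity = 5 − 2 = 3.

3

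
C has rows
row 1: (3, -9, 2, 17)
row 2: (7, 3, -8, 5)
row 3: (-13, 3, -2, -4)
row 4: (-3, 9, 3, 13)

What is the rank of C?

4

Row reduce to echelon form.
R2 ← R2 − (7/3)·R1: [0, 24, -38/3, -104/3]
R3 ← R3 + (13/3)·R1: [0, -36, 20/3, 209/3]
R4 ← R4 + R1: [0, 0, 5, 30]
R3 ← R3 + (3/2)·R2: [0, 0, -37/3, 53/3]
R4 ← R4 + (15/37)·R3: [0, 0, 0, 1375/37]
Echelon form has 4 nonzero rows, so rank(C) = 4.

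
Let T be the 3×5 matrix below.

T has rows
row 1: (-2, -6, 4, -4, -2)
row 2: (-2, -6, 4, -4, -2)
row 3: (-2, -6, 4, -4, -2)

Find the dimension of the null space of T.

Row reduce to echelon form.
R2 ← R2 − R1: [0, 0, 0, 0, 0]
R3 ← R3 − R1: [0, 0, 0, 0, 0]
1 nonzero row, so rank(T) = 1.
T has 5 columns; by rank–nullity, nullity = 5 − 1 = 4.

4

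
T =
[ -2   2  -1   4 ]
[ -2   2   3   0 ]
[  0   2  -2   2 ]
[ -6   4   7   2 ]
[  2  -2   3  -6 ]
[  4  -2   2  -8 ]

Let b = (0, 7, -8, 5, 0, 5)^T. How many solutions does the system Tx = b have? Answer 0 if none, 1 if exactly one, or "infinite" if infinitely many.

Row reduce the augmented matrix [T | b].
R2 ← R2 − R1: [0, 0, 4, -4, 7]
R4 ← R4 − (3)·R1: [0, -2, 10, -10, 5]
R5 ← R5 + R1: [0, 0, 2, -2, 0]
R6 ← R6 + (2)·R1: [0, 2, 0, 0, 5]
Swap R2 ↔ R3
R4 ← R4 + R2: [0, 0, 8, -8, -3]
R6 ← R6 − R2: [0, 0, 2, -2, 13]
R4 ← R4 − (2)·R3: [0, 0, 0, 0, -17]
R5 ← R5 − (1/2)·R3: [0, 0, 0, 0, -7/2]
R6 ← R6 − (1/2)·R3: [0, 0, 0, 0, 19/2]
R5 ← R5 − (7/34)·R4: [0, 0, 0, 0, 0]
R6 ← R6 + (19/34)·R4: [0, 0, 0, 0, 0]
The echelon form has 4 nonzero rows; the last pivot sits in the augmented column, so rank(T) = 3 but rank([T|b]) = 4.
Since the ranks differ, the system is inconsistent.
It has no solutions.

0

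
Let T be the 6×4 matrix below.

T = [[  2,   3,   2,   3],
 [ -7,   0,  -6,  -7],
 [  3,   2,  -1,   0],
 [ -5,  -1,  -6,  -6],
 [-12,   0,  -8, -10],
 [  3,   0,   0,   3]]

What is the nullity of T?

0

Row reduce to echelon form.
R2 ← R2 + (7/2)·R1: [0, 21/2, 1, 7/2]
R3 ← R3 − (3/2)·R1: [0, -5/2, -4, -9/2]
R4 ← R4 + (5/2)·R1: [0, 13/2, -1, 3/2]
R5 ← R5 + (6)·R1: [0, 18, 4, 8]
R6 ← R6 − (3/2)·R1: [0, -9/2, -3, -3/2]
R3 ← R3 + (5/21)·R2: [0, 0, -79/21, -11/3]
R4 ← R4 − (13/21)·R2: [0, 0, -34/21, -2/3]
R5 ← R5 − (12/7)·R2: [0, 0, 16/7, 2]
R6 ← R6 + (3/7)·R2: [0, 0, -18/7, 0]
R4 ← R4 − (34/79)·R3: [0, 0, 0, 72/79]
R5 ← R5 + (48/79)·R3: [0, 0, 0, -18/79]
R6 ← R6 − (54/79)·R3: [0, 0, 0, 198/79]
R5 ← R5 + (1/4)·R4: [0, 0, 0, 0]
R6 ← R6 − (11/4)·R4: [0, 0, 0, 0]
4 nonzero rows, so rank(T) = 4.
T has 4 columns; by rank–nullity, nullity = 4 − 4 = 0.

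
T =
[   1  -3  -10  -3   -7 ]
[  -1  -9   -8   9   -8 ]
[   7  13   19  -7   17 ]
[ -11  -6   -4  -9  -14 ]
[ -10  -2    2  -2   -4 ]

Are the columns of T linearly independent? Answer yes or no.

Row reduce T to echelon form.
R2 ← R2 + R1: [0, -12, -18, 6, -15]
R3 ← R3 − (7)·R1: [0, 34, 89, 14, 66]
R4 ← R4 + (11)·R1: [0, -39, -114, -42, -91]
R5 ← R5 + (10)·R1: [0, -32, -98, -32, -74]
R3 ← R3 + (17/6)·R2: [0, 0, 38, 31, 47/2]
R4 ← R4 − (13/4)·R2: [0, 0, -111/2, -123/2, -169/4]
R5 ← R5 − (8/3)·R2: [0, 0, -50, -48, -34]
R4 ← R4 + (111/76)·R3: [0, 0, 0, -1233/76, -1205/152]
R5 ← R5 + (25/19)·R3: [0, 0, 0, -137/19, -117/38]
R5 ← R5 − (4/9)·R4: [0, 0, 0, 0, 4/9]
5 pivots among 5 columns.
Every column is a pivot column, so the columns are linearly independent.

yes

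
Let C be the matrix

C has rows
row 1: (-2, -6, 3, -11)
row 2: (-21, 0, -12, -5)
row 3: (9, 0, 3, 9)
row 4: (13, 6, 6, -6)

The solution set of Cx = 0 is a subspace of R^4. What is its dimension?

Row reduce to echelon form.
R2 ← R2 − (21/2)·R1: [0, 63, -87/2, 221/2]
R3 ← R3 + (9/2)·R1: [0, -27, 33/2, -81/2]
R4 ← R4 + (13/2)·R1: [0, -33, 51/2, -155/2]
R3 ← R3 + (3/7)·R2: [0, 0, -15/7, 48/7]
R4 ← R4 + (11/21)·R2: [0, 0, 19/7, -412/21]
R4 ← R4 + (19/15)·R3: [0, 0, 0, -164/15]
4 nonzero rows, so rank(C) = 4.
C has 4 columns; by rank–nullity, nullity = 4 − 4 = 0.

0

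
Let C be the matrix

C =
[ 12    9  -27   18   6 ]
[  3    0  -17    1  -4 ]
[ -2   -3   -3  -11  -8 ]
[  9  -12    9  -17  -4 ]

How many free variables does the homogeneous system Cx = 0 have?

1

Row reduce to echelon form.
R2 ← R2 − (1/4)·R1: [0, -9/4, -41/4, -7/2, -11/2]
R3 ← R3 + (1/6)·R1: [0, -3/2, -15/2, -8, -7]
R4 ← R4 − (3/4)·R1: [0, -75/4, 117/4, -61/2, -17/2]
R3 ← R3 − (2/3)·R2: [0, 0, -2/3, -17/3, -10/3]
R4 ← R4 − (25/3)·R2: [0, 0, 344/3, -4/3, 112/3]
R4 ← R4 + (172)·R3: [0, 0, 0, -976, -536]
4 nonzero rows, so rank(C) = 4.
C has 5 columns; by rank–nullity, nullity = 5 − 4 = 1.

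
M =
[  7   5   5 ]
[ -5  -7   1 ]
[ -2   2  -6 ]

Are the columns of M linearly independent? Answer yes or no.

Row reduce M to echelon form.
R2 ← R2 + (5/7)·R1: [0, -24/7, 32/7]
R3 ← R3 + (2/7)·R1: [0, 24/7, -32/7]
R3 ← R3 + R2: [0, 0, 0]
2 pivots among 3 columns.
Only 2 < 3 pivot columns, so the columns are linearly dependent.

no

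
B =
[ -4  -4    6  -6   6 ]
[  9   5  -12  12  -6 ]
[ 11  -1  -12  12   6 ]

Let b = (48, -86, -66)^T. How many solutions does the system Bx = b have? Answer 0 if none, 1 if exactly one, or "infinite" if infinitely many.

infinite

Row reduce the augmented matrix [B | b].
R2 ← R2 + (9/4)·R1: [0, -4, 3/2, -3/2, 15/2, 22]
R3 ← R3 + (11/4)·R1: [0, -12, 9/2, -9/2, 45/2, 66]
R3 ← R3 − (3)·R2: [0, 0, 0, 0, 0, 0]
The echelon form has 2 nonzero rows, and every pivot lies in the first 5 columns, so rank(B) = rank([B|b]) = 2.
The system is consistent.
rank = 2 < 5 unknowns, so there are infinitely many solutions.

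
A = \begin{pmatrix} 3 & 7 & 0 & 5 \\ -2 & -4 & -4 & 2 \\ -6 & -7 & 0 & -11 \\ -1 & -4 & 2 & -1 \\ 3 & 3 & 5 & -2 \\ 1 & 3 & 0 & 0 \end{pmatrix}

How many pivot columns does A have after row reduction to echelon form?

Row reduce to echelon form.
R2 ← R2 + (2/3)·R1: [0, 2/3, -4, 16/3]
R3 ← R3 + (2)·R1: [0, 7, 0, -1]
R4 ← R4 + (1/3)·R1: [0, -5/3, 2, 2/3]
R5 ← R5 − R1: [0, -4, 5, -7]
R6 ← R6 − (1/3)·R1: [0, 2/3, 0, -5/3]
R3 ← R3 − (21/2)·R2: [0, 0, 42, -57]
R4 ← R4 + (5/2)·R2: [0, 0, -8, 14]
R5 ← R5 + (6)·R2: [0, 0, -19, 25]
R6 ← R6 − R2: [0, 0, 4, -7]
R4 ← R4 + (4/21)·R3: [0, 0, 0, 22/7]
R5 ← R5 + (19/42)·R3: [0, 0, 0, -11/14]
R6 ← R6 − (2/21)·R3: [0, 0, 0, -11/7]
R5 ← R5 + (1/4)·R4: [0, 0, 0, 0]
R6 ← R6 + (1/2)·R4: [0, 0, 0, 0]
Echelon form has 4 nonzero rows, so rank(A) = 4.
Each nonzero row contributes one pivot column: 4 pivot columns.

4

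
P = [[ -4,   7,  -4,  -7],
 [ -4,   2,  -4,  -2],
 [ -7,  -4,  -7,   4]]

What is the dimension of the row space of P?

2

Row reduce to echelon form.
R2 ← R2 − R1: [0, -5, 0, 5]
R3 ← R3 − (7/4)·R1: [0, -65/4, 0, 65/4]
R3 ← R3 − (13/4)·R2: [0, 0, 0, 0]
Echelon form has 2 nonzero rows, so rank(P) = 2.
The row space has dimension equal to the rank: 2.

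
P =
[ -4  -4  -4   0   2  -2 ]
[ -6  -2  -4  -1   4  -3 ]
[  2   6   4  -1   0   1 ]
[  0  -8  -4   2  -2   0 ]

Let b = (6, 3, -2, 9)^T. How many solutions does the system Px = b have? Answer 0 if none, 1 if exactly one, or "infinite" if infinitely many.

Row reduce the augmented matrix [P | b].
R2 ← R2 − (3/2)·R1: [0, 4, 2, -1, 1, 0, -6]
R3 ← R3 + (1/2)·R1: [0, 4, 2, -1, 1, 0, 1]
R3 ← R3 − R2: [0, 0, 0, 0, 0, 0, 7]
R4 ← R4 + (2)·R2: [0, 0, 0, 0, 0, 0, -3]
R4 ← R4 + (3/7)·R3: [0, 0, 0, 0, 0, 0, 0]
The echelon form has 3 nonzero rows; the last pivot sits in the augmented column, so rank(P) = 2 but rank([P|b]) = 3.
Since the ranks differ, the system is inconsistent.
It has no solutions.

0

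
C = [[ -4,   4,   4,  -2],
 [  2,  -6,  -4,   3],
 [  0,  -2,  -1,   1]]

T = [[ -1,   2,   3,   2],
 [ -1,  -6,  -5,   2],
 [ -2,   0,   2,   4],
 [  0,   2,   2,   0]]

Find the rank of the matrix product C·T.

First compute CT:
[[ -8, -36, -28,  16],
 [ 12,  46,  34, -24],
 [  4,  14,  10,  -8]]
Now row reduce the product.
R2 ← R2 + (3/2)·R1: [0, -8, -8, 0]
R3 ← R3 + (1/2)·R1: [0, -4, -4, 0]
R3 ← R3 − (1/2)·R2: [0, 0, 0, 0]
2 nonzero rows, so rank(CT) = 2.

2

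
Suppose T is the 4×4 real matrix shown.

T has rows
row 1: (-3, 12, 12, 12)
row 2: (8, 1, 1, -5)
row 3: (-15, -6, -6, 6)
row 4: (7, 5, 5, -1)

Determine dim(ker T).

2

Row reduce to echelon form.
R2 ← R2 + (8/3)·R1: [0, 33, 33, 27]
R3 ← R3 − (5)·R1: [0, -66, -66, -54]
R4 ← R4 + (7/3)·R1: [0, 33, 33, 27]
R3 ← R3 + (2)·R2: [0, 0, 0, 0]
R4 ← R4 − R2: [0, 0, 0, 0]
2 nonzero rows, so rank(T) = 2.
T has 4 columns; by rank–nullity, nullity = 4 − 2 = 2.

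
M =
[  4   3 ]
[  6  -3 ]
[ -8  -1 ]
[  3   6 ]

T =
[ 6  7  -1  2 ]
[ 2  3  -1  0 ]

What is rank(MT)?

First compute MT:
[[ 30,  37,  -7,   8],
 [ 30,  33,  -3,  12],
 [-50, -59,   9, -16],
 [ 30,  39,  -9,   6]]
Now row reduce the product.
R2 ← R2 − R1: [0, -4, 4, 4]
R3 ← R3 + (5/3)·R1: [0, 8/3, -8/3, -8/3]
R4 ← R4 − R1: [0, 2, -2, -2]
R3 ← R3 + (2/3)·R2: [0, 0, 0, 0]
R4 ← R4 + (1/2)·R2: [0, 0, 0, 0]
2 nonzero rows, so rank(MT) = 2.

2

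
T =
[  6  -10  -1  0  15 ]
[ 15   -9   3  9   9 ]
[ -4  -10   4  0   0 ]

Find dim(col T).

Row reduce to echelon form.
R2 ← R2 − (5/2)·R1: [0, 16, 11/2, 9, -57/2]
R3 ← R3 + (2/3)·R1: [0, -50/3, 10/3, 0, 10]
R3 ← R3 + (25/24)·R2: [0, 0, 145/16, 75/8, -315/16]
Echelon form has 3 nonzero rows, so rank(T) = 3.
The column space has dimension equal to the rank: 3.

3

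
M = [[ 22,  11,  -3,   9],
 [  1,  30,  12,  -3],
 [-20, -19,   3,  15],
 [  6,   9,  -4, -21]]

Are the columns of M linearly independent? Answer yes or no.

Row reduce M to echelon form.
R2 ← R2 − (1/22)·R1: [0, 59/2, 267/22, -75/22]
R3 ← R3 + (10/11)·R1: [0, -9, 3/11, 255/11]
R4 ← R4 − (3/11)·R1: [0, 6, -35/11, -258/11]
R3 ← R3 + (18/59)·R2: [0, 0, 2580/649, 14370/649]
R4 ← R4 − (12/59)·R2: [0, 0, -3667/649, -14772/649]
R4 ← R4 + (3667/2580)·R3: [0, 0, 0, 749/86]
4 pivots among 4 columns.
Every column is a pivot column, so the columns are linearly independent.

yes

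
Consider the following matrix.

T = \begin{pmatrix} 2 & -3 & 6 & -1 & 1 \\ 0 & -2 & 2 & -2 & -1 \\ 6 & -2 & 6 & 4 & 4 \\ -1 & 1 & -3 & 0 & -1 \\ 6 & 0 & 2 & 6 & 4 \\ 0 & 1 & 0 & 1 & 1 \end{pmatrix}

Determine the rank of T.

Row reduce to echelon form.
R3 ← R3 − (3)·R1: [0, 7, -12, 7, 1]
R4 ← R4 + (1/2)·R1: [0, -1/2, 0, -1/2, -1/2]
R5 ← R5 − (3)·R1: [0, 9, -16, 9, 1]
R3 ← R3 + (7/2)·R2: [0, 0, -5, 0, -5/2]
R4 ← R4 − (1/4)·R2: [0, 0, -1/2, 0, -1/4]
R5 ← R5 + (9/2)·R2: [0, 0, -7, 0, -7/2]
R6 ← R6 + (1/2)·R2: [0, 0, 1, 0, 1/2]
R4 ← R4 − (1/10)·R3: [0, 0, 0, 0, 0]
R5 ← R5 − (7/5)·R3: [0, 0, 0, 0, 0]
R6 ← R6 + (1/5)·R3: [0, 0, 0, 0, 0]
Echelon form has 3 nonzero rows, so rank(T) = 3.

3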